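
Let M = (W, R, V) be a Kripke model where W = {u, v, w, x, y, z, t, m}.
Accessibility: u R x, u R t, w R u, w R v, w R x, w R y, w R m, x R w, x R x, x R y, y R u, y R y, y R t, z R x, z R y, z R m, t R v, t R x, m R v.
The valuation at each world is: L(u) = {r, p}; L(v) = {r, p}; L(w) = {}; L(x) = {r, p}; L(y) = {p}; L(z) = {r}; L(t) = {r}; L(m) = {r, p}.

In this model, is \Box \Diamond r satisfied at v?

Yes

At v: no accessible worlds, so \Box \Diamond r holds vacuously.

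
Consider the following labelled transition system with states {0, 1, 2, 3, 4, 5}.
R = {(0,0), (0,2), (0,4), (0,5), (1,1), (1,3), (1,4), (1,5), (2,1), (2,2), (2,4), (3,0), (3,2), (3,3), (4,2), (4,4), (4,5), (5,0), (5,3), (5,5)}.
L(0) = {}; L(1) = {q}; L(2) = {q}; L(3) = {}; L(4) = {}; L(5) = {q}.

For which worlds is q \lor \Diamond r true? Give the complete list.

1, 2, 5

Recall that \Diamond ψ holds at a world iff ψ holds at some accessible world.
Let φ = q \lor \Diamond r. Evaluate φ at each world:
  0 (successors {0, 2, 4, 5}): φ is false.
  1 (successors {1, 3, 4, 5}): φ is true.
  2 (successors {1, 2, 4}): φ is true.
  3 (successors {0, 2, 3}): φ is false.
  4 (successors {2, 4, 5}): φ is false.
  5 (successors {0, 3, 5}): φ is true.
For instance, at 5:
  At 5: q is true, \Diamond r is false, so q \lor \Diamond r is true.
    At 5: \Diamond r requires r at some successor in {0, 3, 5}.
      At 0: r is false.
      At 3: r is false.
      At 5: r is false.
    So \Diamond r is false at 5.
Satisfying worlds: {1, 2, 5}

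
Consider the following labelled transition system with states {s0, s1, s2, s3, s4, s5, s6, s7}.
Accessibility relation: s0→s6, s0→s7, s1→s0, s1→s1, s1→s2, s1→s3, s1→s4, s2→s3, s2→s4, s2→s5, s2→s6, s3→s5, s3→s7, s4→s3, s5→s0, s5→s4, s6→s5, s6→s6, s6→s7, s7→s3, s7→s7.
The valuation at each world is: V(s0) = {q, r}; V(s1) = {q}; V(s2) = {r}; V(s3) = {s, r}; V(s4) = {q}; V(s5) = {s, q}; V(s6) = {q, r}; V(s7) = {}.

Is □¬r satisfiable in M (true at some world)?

Recall that □ψ holds at a world iff ψ holds at every accessible world, and ◇ψ holds iff ψ holds at some accessible world.
Let φ = □¬r. Evaluate φ at each world:
  s0 (successors {s6, s7}): φ is false.
  s1 (successors {s0, s1, s2, s3, s4}): φ is false.
  s2 (successors {s3, s4, s5, s6}): φ is false.
  s3 (successors {s5, s7}): φ is true.
  s4 (successors {s3}): φ is false.
  s5 (successors {s0, s4}): φ is false.
  s6 (successors {s5, s6, s7}): φ is false.
  s7 (successors {s3, s7}): φ is false.
Detail at s3 (witness):
  At s3: □¬r requires ¬r at every successor {s5, s7}.
    At s5: ¬r is true.
    At s7: ¬r is true.
  So □¬r is true at s3.

Yes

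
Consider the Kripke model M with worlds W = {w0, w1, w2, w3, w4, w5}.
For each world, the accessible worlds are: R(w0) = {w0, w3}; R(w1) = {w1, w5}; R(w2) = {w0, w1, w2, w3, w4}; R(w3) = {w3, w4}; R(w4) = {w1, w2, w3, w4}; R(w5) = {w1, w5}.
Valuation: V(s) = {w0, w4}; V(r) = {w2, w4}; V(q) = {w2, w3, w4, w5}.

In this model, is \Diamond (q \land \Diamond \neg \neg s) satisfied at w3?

Recall that \Diamond ψ holds at a world iff ψ holds at some accessible world.
At w3: \Diamond (q \land \Diamond \neg \neg s) requires q \land \Diamond \neg \neg s at some successor in {w3, w4}.
  q \land \Diamond \neg \neg s holds at w3, so \Diamond (q \land \Diamond \neg \neg s) is true at w3.
    At w3: q is true, \Diamond \neg \neg s is true, so q \land \Diamond \neg \neg s is true.
      At w3: \Diamond \neg \neg s requires \neg \neg s at some successor in {w3, w4}.
        \neg \neg s holds at w4, so \Diamond \neg \neg s is true at w3.

Yes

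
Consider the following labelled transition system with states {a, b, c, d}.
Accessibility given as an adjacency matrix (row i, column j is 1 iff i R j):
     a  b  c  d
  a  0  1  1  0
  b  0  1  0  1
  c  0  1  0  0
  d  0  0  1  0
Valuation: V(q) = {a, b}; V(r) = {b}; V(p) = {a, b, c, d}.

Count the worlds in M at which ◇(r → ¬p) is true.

Recall that ◇ψ holds at a world iff ψ holds at some accessible world.
Let φ = ◇(r → ¬p). Evaluate φ at each world:
  a (successors {b, c}): φ is true.
  b (successors {b, d}): φ is true.
  c (successors {b}): φ is false.
  d (successors {c}): φ is true.
For instance, at d:
  At d: ◇(r → ¬p) requires r → ¬p at some successor in {c}.
    r → ¬p holds at c, so ◇(r → ¬p) is true at d.
Satisfying worlds: {a, b, d}

3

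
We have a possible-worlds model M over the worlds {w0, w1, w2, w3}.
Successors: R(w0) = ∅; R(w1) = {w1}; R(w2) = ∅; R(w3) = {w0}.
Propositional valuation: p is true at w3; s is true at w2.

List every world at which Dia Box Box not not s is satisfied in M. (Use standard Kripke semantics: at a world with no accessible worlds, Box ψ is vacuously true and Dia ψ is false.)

Let φ = Dia Box Box not not s. Evaluate φ at each world:
  w0 (successors ∅): φ is false.
  w1 (successors {w1}): φ is false.
  w2 (successors ∅): φ is false.
  w3 (successors {w0}): φ is true.
For instance, at w3:
  At w3: Dia Box Box not not s requires Box Box not not s at some successor in {w0}.
    Box Box not not s holds at w0, so Dia Box Box not not s is true at w3.
      At w0: no accessible worlds, so Box Box not not s holds vacuously.
Satisfying worlds: {w3}

w3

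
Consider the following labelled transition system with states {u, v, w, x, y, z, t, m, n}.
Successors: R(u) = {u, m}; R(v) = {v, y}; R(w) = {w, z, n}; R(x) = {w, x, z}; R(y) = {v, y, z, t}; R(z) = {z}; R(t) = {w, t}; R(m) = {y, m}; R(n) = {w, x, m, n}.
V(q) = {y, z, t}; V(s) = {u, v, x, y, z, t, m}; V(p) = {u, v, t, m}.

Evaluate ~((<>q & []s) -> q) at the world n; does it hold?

No

Recall that []ψ holds at a world iff ψ holds at every accessible world, and <>ψ holds iff ψ holds at some accessible world.
At n: (<>q & []s) -> q is true, so ~((<>q & []s) -> q) is false.
  At n: <>q & []s is false, q is false, so (<>q & []s) -> q is true.
    At n: <>q is false, []s is false, so <>q & []s is false.
      At n: <>q requires q at some successor in {w, x, m, n}.
        At w: q is false.
        At x: q is false.
        At m: q is false.
        At n: q is false.
      So <>q is false at n.
      At n: []s requires s at every successor {w, x, m, n}.
        s fails at w, so []s is false at n.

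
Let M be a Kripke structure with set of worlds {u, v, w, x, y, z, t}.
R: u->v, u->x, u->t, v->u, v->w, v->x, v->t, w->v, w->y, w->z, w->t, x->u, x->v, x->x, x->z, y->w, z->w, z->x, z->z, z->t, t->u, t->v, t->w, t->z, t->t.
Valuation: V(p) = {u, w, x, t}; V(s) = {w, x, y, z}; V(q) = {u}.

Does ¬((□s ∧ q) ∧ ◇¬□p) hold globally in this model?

Yes

Let φ = ¬((□s ∧ q) ∧ ◇¬□p). Evaluate φ at each world:
  u (successors {v, x, t}): φ is true.
  v (successors {u, w, x, t}): φ is true.
  w (successors {v, y, z, t}): φ is true.
  x (successors {u, v, x, z}): φ is true.
  y (successors {w}): φ is true.
  z (successors {w, x, z, t}): φ is true.
  t (successors {u, v, w, z, t}): φ is true.
For instance, at z:
  At z: (□s ∧ q) ∧ ◇¬□p is false, so ¬((□s ∧ q) ∧ ◇¬□p) is true.
    At z: □s ∧ q is false, ◇¬□p is true, so (□s ∧ q) ∧ ◇¬□p is false.
      At z: □s is false, q is false, so □s ∧ q is false.
      At z: ◇¬□p requires ¬□p at some successor in {w, x, z, t}.
        ¬□p holds at w, so ◇¬□p is true at z.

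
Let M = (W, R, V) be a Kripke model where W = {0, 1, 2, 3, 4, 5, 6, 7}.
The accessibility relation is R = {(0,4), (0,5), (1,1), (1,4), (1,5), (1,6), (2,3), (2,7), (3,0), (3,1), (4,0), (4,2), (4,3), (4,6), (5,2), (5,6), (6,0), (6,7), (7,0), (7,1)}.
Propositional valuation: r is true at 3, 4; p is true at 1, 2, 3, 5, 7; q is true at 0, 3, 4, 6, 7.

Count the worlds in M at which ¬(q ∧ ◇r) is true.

Let φ = ¬(q ∧ ◇r). Evaluate φ at each world:
  0 (successors {4, 5}): φ is false.
  1 (successors {1, 4, 5, 6}): φ is true.
  2 (successors {3, 7}): φ is true.
  3 (successors {0, 1}): φ is true.
  4 (successors {0, 2, 3, 6}): φ is false.
  5 (successors {2, 6}): φ is true.
  6 (successors {0, 7}): φ is true.
  7 (successors {0, 1}): φ is true.
For instance, at 7:
  At 7: q ∧ ◇r is false, so ¬(q ∧ ◇r) is true.
    At 7: q is true, ◇r is false, so q ∧ ◇r is false.
      At 7: ◇r requires r at some successor in {0, 1}.
        At 0: r is false.
        At 1: r is false.
      So ◇r is false at 7.
Satisfying worlds: {1, 2, 3, 5, 6, 7}

6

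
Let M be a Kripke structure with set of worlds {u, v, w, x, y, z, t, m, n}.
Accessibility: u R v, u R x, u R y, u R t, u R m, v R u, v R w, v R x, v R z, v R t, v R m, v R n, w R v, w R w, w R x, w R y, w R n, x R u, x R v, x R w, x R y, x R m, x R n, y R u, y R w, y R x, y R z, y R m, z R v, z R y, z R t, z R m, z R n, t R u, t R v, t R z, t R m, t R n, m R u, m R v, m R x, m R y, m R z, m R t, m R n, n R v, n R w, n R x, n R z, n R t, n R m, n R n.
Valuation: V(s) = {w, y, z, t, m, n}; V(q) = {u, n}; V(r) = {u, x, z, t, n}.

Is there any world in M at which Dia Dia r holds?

Let φ = Dia Dia r. Evaluate φ at each world:
  u (successors {v, x, y, t, m}): φ is true.
  v (successors {u, w, x, z, t, m, n}): φ is true.
  w (successors {v, w, x, y, n}): φ is true.
  x (successors {u, v, w, y, m, n}): φ is true.
  y (successors {u, w, x, z, m}): φ is true.
  z (successors {v, y, t, m, n}): φ is true.
  t (successors {u, v, z, m, n}): φ is true.
  m (successors {u, v, x, y, z, t, n}): φ is true.
  n (successors {v, w, x, z, t, m, n}): φ is true.
Detail at u (witness):
  At u: Dia Dia r requires Dia r at some successor in {v, x, y, t, m}.
    Dia r holds at v, so Dia Dia r is true at u.
      At v: Dia r requires r at some successor in {u, w, x, z, t, m, n}.
        r holds at u, so Dia r is true at v.

Yes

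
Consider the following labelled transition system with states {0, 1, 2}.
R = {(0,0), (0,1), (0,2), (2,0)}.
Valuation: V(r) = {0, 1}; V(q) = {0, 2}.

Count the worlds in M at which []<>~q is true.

Let φ = []<>~q. Evaluate φ at each world:
  0 (successors {0, 1, 2}): φ is false.
  1 (successors ∅): φ is true.
  2 (successors {0}): φ is true.
For instance, at 2:
  At 2: []<>~q requires <>~q at every successor {0}.
      At 0: <>~q requires ~q at some successor in {0, 1, 2}.
        ~q holds at 1, so <>~q is true at 0.
  So []<>~q is true at 2.
Satisfying worlds: {1, 2}

2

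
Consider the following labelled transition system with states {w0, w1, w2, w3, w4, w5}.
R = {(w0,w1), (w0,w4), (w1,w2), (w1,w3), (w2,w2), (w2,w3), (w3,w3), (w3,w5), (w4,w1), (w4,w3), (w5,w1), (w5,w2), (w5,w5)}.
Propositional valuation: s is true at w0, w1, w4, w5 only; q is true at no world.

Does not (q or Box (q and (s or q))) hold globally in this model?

Yes

Let φ = not (q or Box (q and (s or q))). Evaluate φ at each world:
  w0 (successors {w1, w4}): φ is true.
  w1 (successors {w2, w3}): φ is true.
  w2 (successors {w2, w3}): φ is true.
  w3 (successors {w3, w5}): φ is true.
  w4 (successors {w1, w3}): φ is true.
  w5 (successors {w1, w2, w5}): φ is true.
For instance, at w5:
  At w5: q or Box (q and (s or q)) is false, so not (q or Box (q and (s or q))) is true.
    At w5: q is false, Box (q and (s or q)) is false, so q or Box (q and (s or q)) is false.
      At w5: Box (q and (s or q)) requires q and (s or q) at every successor {w1, w2, w5}.
        q and (s or q) fails at w1, so Box (q and (s or q)) is false at w5.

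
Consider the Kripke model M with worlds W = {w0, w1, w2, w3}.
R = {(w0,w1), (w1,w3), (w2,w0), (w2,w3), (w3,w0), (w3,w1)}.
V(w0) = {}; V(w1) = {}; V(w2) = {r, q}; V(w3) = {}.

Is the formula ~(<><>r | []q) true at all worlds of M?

Yes

Let φ = ~(<><>r | []q). Evaluate φ at each world:
  w0 (successors {w1}): φ is true.
  w1 (successors {w3}): φ is true.
  w2 (successors {w0, w3}): φ is true.
  w3 (successors {w0, w1}): φ is true.
For instance, at w2:
  At w2: <><>r | []q is false, so ~(<><>r | []q) is true.
    At w2: <><>r is false, []q is false, so <><>r | []q is false.
      At w2: <><>r requires <>r at some successor in {w0, w3}.
        At w0: <>r is false.
        At w3: <>r is false.
      So <><>r is false at w2.
      At w2: []q requires q at every successor {w0, w3}.
        q fails at w0, so []q is false at w2.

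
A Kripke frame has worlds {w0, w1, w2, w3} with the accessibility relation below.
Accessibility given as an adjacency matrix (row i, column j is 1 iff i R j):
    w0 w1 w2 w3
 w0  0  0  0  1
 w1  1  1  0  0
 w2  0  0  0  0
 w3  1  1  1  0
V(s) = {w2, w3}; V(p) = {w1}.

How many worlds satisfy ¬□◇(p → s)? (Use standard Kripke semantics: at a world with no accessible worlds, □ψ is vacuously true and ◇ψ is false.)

1

Let φ = ¬□◇(p → s). Evaluate φ at each world:
  w0 (successors {w3}): φ is false.
  w1 (successors {w0, w1}): φ is false.
  w2 (successors ∅): φ is false.
  w3 (successors {w0, w1, w2}): φ is true.
For instance, at w3:
  At w3: □◇(p → s) is false, so ¬□◇(p → s) is true.
    At w3: □◇(p → s) requires ◇(p → s) at every successor {w0, w1, w2}.
      ◇(p → s) fails at w2, so □◇(p → s) is false at w3.
Satisfying worlds: {w3}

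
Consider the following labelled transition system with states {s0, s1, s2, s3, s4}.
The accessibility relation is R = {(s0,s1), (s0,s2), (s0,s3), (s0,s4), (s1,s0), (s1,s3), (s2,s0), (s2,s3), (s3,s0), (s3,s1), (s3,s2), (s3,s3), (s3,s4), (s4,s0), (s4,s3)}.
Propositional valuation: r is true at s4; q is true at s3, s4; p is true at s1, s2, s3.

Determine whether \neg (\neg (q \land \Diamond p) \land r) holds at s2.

Yes

At s2: \neg (q \land \Diamond p) \land r is false, so \neg (\neg (q \land \Diamond p) \land r) is true.
  At s2: \neg (q \land \Diamond p) is true, r is false, so \neg (q \land \Diamond p) \land r is false.
    At s2: q \land \Diamond p is false, so \neg (q \land \Diamond p) is true.
      At s2: q is false, \Diamond p is true, so q \land \Diamond p is false.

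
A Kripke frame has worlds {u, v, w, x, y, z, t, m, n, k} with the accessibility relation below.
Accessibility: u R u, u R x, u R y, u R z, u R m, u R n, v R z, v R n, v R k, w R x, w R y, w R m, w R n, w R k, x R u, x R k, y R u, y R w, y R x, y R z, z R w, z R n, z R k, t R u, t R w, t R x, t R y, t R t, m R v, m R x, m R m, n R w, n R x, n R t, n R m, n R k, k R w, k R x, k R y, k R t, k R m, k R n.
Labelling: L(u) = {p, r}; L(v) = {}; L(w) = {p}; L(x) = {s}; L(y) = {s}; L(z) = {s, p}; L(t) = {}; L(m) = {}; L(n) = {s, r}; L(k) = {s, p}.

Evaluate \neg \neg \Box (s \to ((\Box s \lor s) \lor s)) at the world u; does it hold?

Yes

At u: \neg \Box (s \to ((\Box s \lor s) \lor s)) is false, so \neg \neg \Box (s \to ((\Box s \lor s) \lor s)) is true.
  At u: \Box (s \to ((\Box s \lor s) \lor s)) is true, so \neg \Box (s \to ((\Box s \lor s) \lor s)) is false.
    At u: \Box (s \to ((\Box s \lor s) \lor s)) requires s \to ((\Box s \lor s) \lor s) at every successor {u, x, y, z, m, n}.
      At u: s \to ((\Box s \lor s) \lor s) is true.
      At x: s \to ((\Box s \lor s) \lor s) is true.
      At y: s \to ((\Box s \lor s) \lor s) is true.
      At z: s \to ((\Box s \lor s) \lor s) is true.
      At m: s \to ((\Box s \lor s) \lor s) is true.
      At n: s \to ((\Box s \lor s) \lor s) is true.
    So \Box (s \to ((\Box s \lor s) \lor s)) is true at u.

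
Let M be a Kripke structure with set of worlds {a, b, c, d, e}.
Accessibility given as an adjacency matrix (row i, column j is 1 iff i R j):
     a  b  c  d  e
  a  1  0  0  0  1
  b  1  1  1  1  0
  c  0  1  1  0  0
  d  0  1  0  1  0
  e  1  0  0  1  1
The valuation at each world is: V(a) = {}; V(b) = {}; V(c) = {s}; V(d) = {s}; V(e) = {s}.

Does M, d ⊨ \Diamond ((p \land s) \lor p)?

At d: \Diamond ((p \land s) \lor p) requires (p \land s) \lor p at some successor in {b, d}.
  At b: (p \land s) \lor p is false.
  At d: (p \land s) \lor p is false.
So \Diamond ((p \land s) \lor p) is false at d.

No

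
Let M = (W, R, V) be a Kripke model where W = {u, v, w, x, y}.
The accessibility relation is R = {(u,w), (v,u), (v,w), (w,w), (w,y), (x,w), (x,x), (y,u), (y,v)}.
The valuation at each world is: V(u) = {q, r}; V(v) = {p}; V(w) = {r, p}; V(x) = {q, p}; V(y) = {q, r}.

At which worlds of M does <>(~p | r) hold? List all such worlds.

u, v, w, x, y

Let φ = <>(~p | r). Evaluate φ at each world:
  u (successors {w}): φ is true.
  v (successors {u, w}): φ is true.
  w (successors {w, y}): φ is true.
  x (successors {w, x}): φ is true.
  y (successors {u, v}): φ is true.
For instance, at x:
  At x: <>(~p | r) requires ~p | r at some successor in {w, x}.
    ~p | r holds at w, so <>(~p | r) is true at x.
Satisfying worlds: {u, v, w, x, y}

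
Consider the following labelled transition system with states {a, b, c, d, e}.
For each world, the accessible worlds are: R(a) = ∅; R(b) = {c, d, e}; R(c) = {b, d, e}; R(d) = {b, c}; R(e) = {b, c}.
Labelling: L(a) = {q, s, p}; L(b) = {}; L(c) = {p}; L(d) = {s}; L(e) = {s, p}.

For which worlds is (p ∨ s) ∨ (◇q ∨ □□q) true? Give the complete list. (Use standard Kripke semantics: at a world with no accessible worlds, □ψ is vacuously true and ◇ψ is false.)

Recall that □ψ holds at a world iff ψ holds at every accessible world, and ◇ψ holds iff ψ holds at some accessible world.
Let φ = (p ∨ s) ∨ (◇q ∨ □□q). Evaluate φ at each world:
  a (successors ∅): φ is true.
  b (successors {c, d, e}): φ is false.
  c (successors {b, d, e}): φ is true.
  d (successors {b, c}): φ is true.
  e (successors {b, c}): φ is true.
For instance, at b:
  At b: p ∨ s is false, ◇q ∨ □□q is false, so (p ∨ s) ∨ (◇q ∨ □□q) is false.
    At b: ◇q is false, □□q is false, so ◇q ∨ □□q is false.
      At b: ◇q requires q at some successor in {c, d, e}.
        At c: q is false.
        At d: q is false.
        At e: q is false.
      So ◇q is false at b.
      At b: □□q requires □q at every successor {c, d, e}.
        □q fails at c, so □□q is false at b.
Satisfying worlds: {a, c, d, e}

a, c, d, e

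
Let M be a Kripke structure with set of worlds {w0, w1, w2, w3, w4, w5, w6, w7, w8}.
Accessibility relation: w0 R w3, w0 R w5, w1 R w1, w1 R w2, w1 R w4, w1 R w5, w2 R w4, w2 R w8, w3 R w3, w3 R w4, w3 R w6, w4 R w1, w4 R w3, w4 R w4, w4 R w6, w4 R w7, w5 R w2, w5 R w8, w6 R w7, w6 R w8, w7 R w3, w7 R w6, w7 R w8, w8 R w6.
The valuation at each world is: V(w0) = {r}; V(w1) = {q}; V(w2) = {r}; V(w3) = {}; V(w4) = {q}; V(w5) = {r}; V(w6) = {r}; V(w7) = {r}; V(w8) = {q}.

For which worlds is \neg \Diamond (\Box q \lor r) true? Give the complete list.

w2

Let φ = \neg \Diamond (\Box q \lor r). Evaluate φ at each world:
  w0 (successors {w3, w5}): φ is false.
  w1 (successors {w1, w2, w4, w5}): φ is false.
  w2 (successors {w4, w8}): φ is true.
  w3 (successors {w3, w4, w6}): φ is false.
  w4 (successors {w1, w3, w4, w6, w7}): φ is false.
  w5 (successors {w2, w8}): φ is false.
  w6 (successors {w7, w8}): φ is false.
  w7 (successors {w3, w6, w8}): φ is false.
  w8 (successors {w6}): φ is false.
For instance, at w7:
  At w7: \Diamond (\Box q \lor r) is true, so \neg \Diamond (\Box q \lor r) is false.
    At w7: \Diamond (\Box q \lor r) requires \Box q \lor r at some successor in {w3, w6, w8}.
      \Box q \lor r holds at w6, so \Diamond (\Box q \lor r) is true at w7.
Satisfying worlds: {w2}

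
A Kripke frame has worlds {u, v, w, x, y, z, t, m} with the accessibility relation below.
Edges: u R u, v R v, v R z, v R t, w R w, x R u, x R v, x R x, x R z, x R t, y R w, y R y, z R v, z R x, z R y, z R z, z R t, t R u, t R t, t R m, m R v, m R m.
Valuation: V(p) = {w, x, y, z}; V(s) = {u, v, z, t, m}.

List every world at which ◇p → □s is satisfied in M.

Let φ = ◇p → □s. Evaluate φ at each world:
  u (successors {u}): φ is true.
  v (successors {v, z, t}): φ is true.
  w (successors {w}): φ is false.
  x (successors {u, v, x, z, t}): φ is false.
  y (successors {w, y}): φ is false.
  z (successors {v, x, y, z, t}): φ is false.
  t (successors {u, t, m}): φ is true.
  m (successors {v, m}): φ is true.
For instance, at y:
  At y: ◇p is true, □s is false, so ◇p → □s is false.
    At y: ◇p requires p at some successor in {w, y}.
      p holds at w, so ◇p is true at y.
    At y: □s requires s at every successor {w, y}.
      s fails at w, so □s is false at y.
Satisfying worlds: {u, v, t, m}

u, v, t, m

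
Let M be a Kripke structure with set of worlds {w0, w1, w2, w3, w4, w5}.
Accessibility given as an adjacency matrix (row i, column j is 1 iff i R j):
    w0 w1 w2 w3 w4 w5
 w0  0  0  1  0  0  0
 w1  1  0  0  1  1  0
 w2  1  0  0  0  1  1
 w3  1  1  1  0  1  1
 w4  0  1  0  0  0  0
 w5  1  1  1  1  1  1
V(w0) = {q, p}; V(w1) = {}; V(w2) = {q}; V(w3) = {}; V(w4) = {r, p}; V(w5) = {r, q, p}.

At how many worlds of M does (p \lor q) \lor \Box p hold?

4

Let φ = (p \lor q) \lor \Box p. Evaluate φ at each world:
  w0 (successors {w2}): φ is true.
  w1 (successors {w0, w3, w4}): φ is false.
  w2 (successors {w0, w4, w5}): φ is true.
  w3 (successors {w0, w1, w2, w4, w5}): φ is false.
  w4 (successors {w1}): φ is true.
  w5 (successors {w0, w1, w2, w3, w4, w5}): φ is true.
For instance, at w0:
  At w0: p \lor q is true, \Box p is false, so (p \lor q) \lor \Box p is true.
    At w0: \Box p requires p at every successor {w2}.
      p fails at w2, so \Box p is false at w0.
Satisfying worlds: {w0, w2, w4, w5}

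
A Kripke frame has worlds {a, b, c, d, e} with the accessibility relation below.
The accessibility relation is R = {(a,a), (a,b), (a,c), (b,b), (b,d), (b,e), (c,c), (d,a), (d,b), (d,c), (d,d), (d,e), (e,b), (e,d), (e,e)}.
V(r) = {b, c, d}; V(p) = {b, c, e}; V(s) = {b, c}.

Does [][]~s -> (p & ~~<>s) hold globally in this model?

Yes

Let φ = [][]~s -> (p & ~~<>s). Evaluate φ at each world:
  a (successors {a, b, c}): φ is true.
  b (successors {b, d, e}): φ is true.
  c (successors {c}): φ is true.
  d (successors {a, b, c, d, e}): φ is true.
  e (successors {b, d, e}): φ is true.
For instance, at c:
  At c: [][]~s is false, p & ~~<>s is true, so [][]~s -> (p & ~~<>s) is true.
    At c: [][]~s requires []~s at every successor {c}.
      []~s fails at c, so [][]~s is false at c.
    At c: p is true, ~~<>s is true, so p & ~~<>s is true.
      At c: ~<>s is false, so ~~<>s is true.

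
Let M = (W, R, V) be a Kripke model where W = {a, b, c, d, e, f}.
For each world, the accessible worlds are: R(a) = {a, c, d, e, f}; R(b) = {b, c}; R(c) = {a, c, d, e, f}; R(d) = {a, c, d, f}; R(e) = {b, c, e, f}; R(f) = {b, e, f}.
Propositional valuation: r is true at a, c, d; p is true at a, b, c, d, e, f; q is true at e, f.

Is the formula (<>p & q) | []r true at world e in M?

Recall that []ψ holds at a world iff ψ holds at every accessible world, and <>ψ holds iff ψ holds at some accessible world.
At e: <>p & q is true, []r is false, so (<>p & q) | []r is true.
  At e: <>p is true, q is true, so <>p & q is true.
    At e: <>p requires p at some successor in {b, c, e, f}.
      p holds at b, so <>p is true at e.
  At e: []r requires r at every successor {b, c, e, f}.
    r fails at b, so []r is false at e.

Yes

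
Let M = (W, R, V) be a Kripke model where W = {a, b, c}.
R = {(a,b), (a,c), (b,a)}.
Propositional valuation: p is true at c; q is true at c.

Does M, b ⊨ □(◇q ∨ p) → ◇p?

At b: □(◇q ∨ p) is true, ◇p is false, so □(◇q ∨ p) → ◇p is false.
  At b: □(◇q ∨ p) requires ◇q ∨ p at every successor {a}.
      At a: ◇q is true, p is false, so ◇q ∨ p is true.
  So □(◇q ∨ p) is true at b.
  At b: ◇p requires p at some successor in {a}.
    At a: p is false.
  So ◇p is false at b.

No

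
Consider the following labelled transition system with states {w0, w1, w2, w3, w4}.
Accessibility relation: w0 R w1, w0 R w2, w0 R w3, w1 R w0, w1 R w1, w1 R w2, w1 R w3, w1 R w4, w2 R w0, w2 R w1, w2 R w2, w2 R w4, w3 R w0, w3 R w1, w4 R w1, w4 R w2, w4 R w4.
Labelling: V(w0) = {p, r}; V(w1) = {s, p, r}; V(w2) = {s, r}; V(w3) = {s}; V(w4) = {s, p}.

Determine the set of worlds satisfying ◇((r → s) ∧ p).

w0, w1, w2, w3, w4

Let φ = ◇((r → s) ∧ p). Evaluate φ at each world:
  w0 (successors {w1, w2, w3}): φ is true.
  w1 (successors {w0, w1, w2, w3, w4}): φ is true.
  w2 (successors {w0, w1, w2, w4}): φ is true.
  w3 (successors {w0, w1}): φ is true.
  w4 (successors {w1, w2, w4}): φ is true.
For instance, at w4:
  At w4: ◇((r → s) ∧ p) requires (r → s) ∧ p at some successor in {w1, w2, w4}.
    (r → s) ∧ p holds at w1, so ◇((r → s) ∧ p) is true at w4.
Satisfying worlds: {w0, w1, w2, w3, w4}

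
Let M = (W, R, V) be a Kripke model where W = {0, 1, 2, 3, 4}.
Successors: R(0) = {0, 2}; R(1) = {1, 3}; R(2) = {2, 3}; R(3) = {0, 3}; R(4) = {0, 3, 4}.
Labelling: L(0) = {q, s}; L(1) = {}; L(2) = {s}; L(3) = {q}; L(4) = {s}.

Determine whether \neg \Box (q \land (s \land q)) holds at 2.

At 2: \Box (q \land (s \land q)) is false, so \neg \Box (q \land (s \land q)) is true.
  At 2: \Box (q \land (s \land q)) requires q \land (s \land q) at every successor {2, 3}.
    q \land (s \land q) fails at 2, so \Box (q \land (s \land q)) is false at 2.

Yes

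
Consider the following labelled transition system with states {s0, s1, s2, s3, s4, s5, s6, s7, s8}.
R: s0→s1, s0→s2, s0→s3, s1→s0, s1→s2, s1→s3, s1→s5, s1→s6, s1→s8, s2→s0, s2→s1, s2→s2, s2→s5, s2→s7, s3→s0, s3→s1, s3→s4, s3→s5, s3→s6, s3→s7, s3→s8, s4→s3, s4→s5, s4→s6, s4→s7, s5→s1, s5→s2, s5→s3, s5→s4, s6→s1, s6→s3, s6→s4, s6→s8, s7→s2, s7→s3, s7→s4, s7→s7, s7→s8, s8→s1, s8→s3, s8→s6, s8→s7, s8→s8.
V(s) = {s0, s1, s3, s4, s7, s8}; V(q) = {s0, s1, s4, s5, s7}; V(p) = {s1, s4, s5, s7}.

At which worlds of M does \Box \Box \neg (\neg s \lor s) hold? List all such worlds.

Let φ = \Box \Box \neg (\neg s \lor s). Evaluate φ at each world:
  s0 (successors {s1, s2, s3}): φ is false.
  s1 (successors {s0, s2, s3, s5, s6, s8}): φ is false.
  s2 (successors {s0, s1, s2, s5, s7}): φ is false.
  s3 (successors {s0, s1, s4, s5, s6, s7, s8}): φ is false.
  s4 (successors {s3, s5, s6, s7}): φ is false.
  s5 (successors {s1, s2, s3, s4}): φ is false.
  s6 (successors {s1, s3, s4, s8}): φ is false.
  s7 (successors {s2, s3, s4, s7, s8}): φ is false.
  s8 (successors {s1, s3, s6, s7, s8}): φ is false.
For instance, at s4:
  At s4: \Box \Box \neg (\neg s \lor s) requires \Box \neg (\neg s \lor s) at every successor {s3, s5, s6, s7}.
    \Box \neg (\neg s \lor s) fails at s3, so \Box \Box \neg (\neg s \lor s) is false at s4.
      At s3: \Box \neg (\neg s \lor s) requires \neg (\neg s \lor s) at every successor {s0, s1, s4, s5, s6, s7, s8}.
        \neg (\neg s \lor s) fails at s0, so \Box \neg (\neg s \lor s) is false at s3.
Satisfying worlds: none.

none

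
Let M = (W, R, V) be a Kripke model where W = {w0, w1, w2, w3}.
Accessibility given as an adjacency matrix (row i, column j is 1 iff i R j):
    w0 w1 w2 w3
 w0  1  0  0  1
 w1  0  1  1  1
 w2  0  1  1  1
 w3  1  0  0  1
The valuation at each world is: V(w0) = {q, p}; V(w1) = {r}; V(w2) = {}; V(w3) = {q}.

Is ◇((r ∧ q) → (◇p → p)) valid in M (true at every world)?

Yes

Let φ = ◇((r ∧ q) → (◇p → p)). Evaluate φ at each world:
  w0 (successors {w0, w3}): φ is true.
  w1 (successors {w1, w2, w3}): φ is true.
  w2 (successors {w1, w2, w3}): φ is true.
  w3 (successors {w0, w3}): φ is true.
For instance, at w0:
  At w0: ◇((r ∧ q) → (◇p → p)) requires (r ∧ q) → (◇p → p) at some successor in {w0, w3}.
    (r ∧ q) → (◇p → p) holds at w0, so ◇((r ∧ q) → (◇p → p)) is true at w0.
      At w0: r ∧ q is false, ◇p → p is true, so (r ∧ q) → (◇p → p) is true.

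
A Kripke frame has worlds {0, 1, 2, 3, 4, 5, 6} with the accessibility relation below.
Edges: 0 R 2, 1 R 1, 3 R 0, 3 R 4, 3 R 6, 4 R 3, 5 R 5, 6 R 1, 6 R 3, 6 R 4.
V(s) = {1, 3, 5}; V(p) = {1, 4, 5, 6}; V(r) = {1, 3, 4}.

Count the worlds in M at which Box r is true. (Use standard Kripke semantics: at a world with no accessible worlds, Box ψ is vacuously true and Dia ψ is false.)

Let φ = Box r. Evaluate φ at each world:
  0 (successors {2}): φ is false.
  1 (successors {1}): φ is true.
  2 (successors ∅): φ is true.
  3 (successors {0, 4, 6}): φ is false.
  4 (successors {3}): φ is true.
  5 (successors {5}): φ is false.
  6 (successors {1, 3, 4}): φ is true.
For instance, at 3:
  At 3: Box r requires r at every successor {0, 4, 6}.
    r fails at 0, so Box r is false at 3.
Satisfying worlds: {1, 2, 4, 6}

4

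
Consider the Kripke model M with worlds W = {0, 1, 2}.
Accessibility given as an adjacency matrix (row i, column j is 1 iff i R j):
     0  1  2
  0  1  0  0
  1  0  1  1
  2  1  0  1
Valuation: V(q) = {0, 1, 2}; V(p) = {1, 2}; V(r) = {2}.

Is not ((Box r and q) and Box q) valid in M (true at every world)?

Yes

Let φ = not ((Box r and q) and Box q). Evaluate φ at each world:
  0 (successors {0}): φ is true.
  1 (successors {1, 2}): φ is true.
  2 (successors {0, 2}): φ is true.
For instance, at 1:
  At 1: (Box r and q) and Box q is false, so not ((Box r and q) and Box q) is true.
    At 1: Box r and q is false, Box q is true, so (Box r and q) and Box q is false.
      At 1: Box r is false, q is true, so Box r and q is false.
      At 1: Box q requires q at every successor {1, 2}.
        At 1: q is true.
        At 2: q is true.
      So Box q is true at 1.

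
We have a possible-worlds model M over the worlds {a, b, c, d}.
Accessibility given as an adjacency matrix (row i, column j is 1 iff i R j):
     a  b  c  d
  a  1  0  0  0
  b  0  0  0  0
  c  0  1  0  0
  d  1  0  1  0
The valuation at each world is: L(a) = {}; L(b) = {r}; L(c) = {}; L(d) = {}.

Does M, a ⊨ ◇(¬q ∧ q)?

At a: ◇(¬q ∧ q) requires ¬q ∧ q at some successor in {a}.
  At a: ¬q ∧ q is false.
So ◇(¬q ∧ q) is false at a.

No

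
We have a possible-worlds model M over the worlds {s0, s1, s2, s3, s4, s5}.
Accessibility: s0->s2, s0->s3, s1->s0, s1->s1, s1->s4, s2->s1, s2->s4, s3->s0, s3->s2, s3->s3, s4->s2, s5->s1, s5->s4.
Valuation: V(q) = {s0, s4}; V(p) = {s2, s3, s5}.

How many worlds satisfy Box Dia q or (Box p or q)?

Let φ = Box Dia q or (Box p or q). Evaluate φ at each world:
  s0 (successors {s2, s3}): φ is true.
  s1 (successors {s0, s1, s4}): φ is false.
  s2 (successors {s1, s4}): φ is false.
  s3 (successors {s0, s2, s3}): φ is false.
  s4 (successors {s2}): φ is true.
  s5 (successors {s1, s4}): φ is false.
For instance, at s2:
  At s2: Box Dia q is false, Box p or q is false, so Box Dia q or (Box p or q) is false.
    At s2: Box Dia q requires Dia q at every successor {s1, s4}.
      Dia q fails at s4, so Box Dia q is false at s2.
    At s2: Box p is false, q is false, so Box p or q is false.
      At s2: Box p requires p at every successor {s1, s4}.
        p fails at s1, so Box p is false at s2.
Satisfying worlds: {s0, s4}

2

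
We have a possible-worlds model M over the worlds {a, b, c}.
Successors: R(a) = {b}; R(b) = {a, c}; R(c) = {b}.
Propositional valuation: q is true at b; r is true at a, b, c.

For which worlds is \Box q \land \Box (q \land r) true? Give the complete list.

a, c

Recall that \Box ψ holds at a world iff ψ holds at every accessible world, and \Diamond ψ holds iff ψ holds at some accessible world.
Let φ = \Box q \land \Box (q \land r). Evaluate φ at each world:
  a (successors {b}): φ is true.
  b (successors {a, c}): φ is false.
  c (successors {b}): φ is true.
For instance, at b:
  At b: \Box q is false, \Box (q \land r) is false, so \Box q \land \Box (q \land r) is false.
    At b: \Box q requires q at every successor {a, c}.
      q fails at a, so \Box q is false at b.
    At b: \Box (q \land r) requires q \land r at every successor {a, c}.
      q \land r fails at a, so \Box (q \land r) is false at b.
Satisfying worlds: {a, c}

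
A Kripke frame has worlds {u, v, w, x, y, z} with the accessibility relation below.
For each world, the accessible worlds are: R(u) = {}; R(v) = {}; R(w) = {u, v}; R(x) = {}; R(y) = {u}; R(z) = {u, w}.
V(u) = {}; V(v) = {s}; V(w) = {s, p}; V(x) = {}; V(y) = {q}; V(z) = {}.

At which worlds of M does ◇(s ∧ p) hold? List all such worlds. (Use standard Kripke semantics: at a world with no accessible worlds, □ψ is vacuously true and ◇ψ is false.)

z

Let φ = ◇(s ∧ p). Evaluate φ at each world:
  u (successors ∅): φ is false.
  v (successors ∅): φ is false.
  w (successors {u, v}): φ is false.
  x (successors ∅): φ is false.
  y (successors {u}): φ is false.
  z (successors {u, w}): φ is true.
For instance, at w:
  At w: ◇(s ∧ p) requires s ∧ p at some successor in {u, v}.
    At u: s ∧ p is false.
    At v: s ∧ p is false.
  So ◇(s ∧ p) is false at w.
Satisfying worlds: {z}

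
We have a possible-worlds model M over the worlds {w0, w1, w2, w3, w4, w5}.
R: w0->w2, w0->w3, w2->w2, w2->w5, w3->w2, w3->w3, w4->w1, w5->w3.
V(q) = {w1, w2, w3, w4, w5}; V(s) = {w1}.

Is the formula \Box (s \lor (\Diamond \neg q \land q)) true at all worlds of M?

No

Let φ = \Box (s \lor (\Diamond \neg q \land q)). Evaluate φ at each world:
  w0 (successors {w2, w3}): φ is false.
  w1 (successors ∅): φ is true.
  w2 (successors {w2, w5}): φ is false.
  w3 (successors {w2, w3}): φ is false.
  w4 (successors {w1}): φ is true.
  w5 (successors {w3}): φ is false.
Detail at w0 (counterexample):
  At w0: \Box (s \lor (\Diamond \neg q \land q)) requires s \lor (\Diamond \neg q \land q) at every successor {w2, w3}.
    s \lor (\Diamond \neg q \land q) fails at w2, so \Box (s \lor (\Diamond \neg q \land q)) is false at w0.
      At w2: s is false, \Diamond \neg q \land q is false, so s \lor (\Diamond \neg q \land q) is false.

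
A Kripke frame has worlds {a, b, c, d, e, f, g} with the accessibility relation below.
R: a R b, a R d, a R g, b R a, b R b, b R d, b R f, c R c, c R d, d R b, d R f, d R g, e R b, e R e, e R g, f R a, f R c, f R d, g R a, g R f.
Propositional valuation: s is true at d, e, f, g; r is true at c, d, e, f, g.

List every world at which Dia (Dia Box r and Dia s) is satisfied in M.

b, c, d, f, g

Let φ = Dia (Dia Box r and Dia s). Evaluate φ at each world:
  a (successors {b, d, g}): φ is false.
  b (successors {a, b, d, f}): φ is true.
  c (successors {c, d}): φ is true.
  d (successors {b, f, g}): φ is true.
  e (successors {b, e, g}): φ is false.
  f (successors {a, c, d}): φ is true.
  g (successors {a, f}): φ is true.
For instance, at a:
  At a: Dia (Dia Box r and Dia s) requires Dia Box r and Dia s at some successor in {b, d, g}.
    At b: Dia Box r and Dia s is false.
    At d: Dia Box r and Dia s is false.
    At g: Dia Box r and Dia s is false.
  So Dia (Dia Box r and Dia s) is false at a.
Satisfying worlds: {b, c, d, f, g}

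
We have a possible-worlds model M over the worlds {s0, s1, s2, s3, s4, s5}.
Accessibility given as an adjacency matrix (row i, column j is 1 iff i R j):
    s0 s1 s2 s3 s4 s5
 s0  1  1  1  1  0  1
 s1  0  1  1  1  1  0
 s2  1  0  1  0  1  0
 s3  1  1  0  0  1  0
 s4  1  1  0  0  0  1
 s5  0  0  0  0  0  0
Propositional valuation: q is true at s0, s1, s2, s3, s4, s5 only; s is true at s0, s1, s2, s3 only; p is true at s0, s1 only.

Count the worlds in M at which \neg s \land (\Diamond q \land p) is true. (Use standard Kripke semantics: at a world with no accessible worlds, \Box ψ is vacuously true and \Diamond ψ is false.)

Recall that \Diamond ψ holds at a world iff ψ holds at some accessible world.
Let φ = \neg s \land (\Diamond q \land p). Evaluate φ at each world:
  s0 (successors {s0, s1, s2, s3, s5}): φ is false.
  s1 (successors {s1, s2, s3, s4}): φ is false.
  s2 (successors {s0, s2, s4}): φ is false.
  s3 (successors {s0, s1, s4}): φ is false.
  s4 (successors {s0, s1, s5}): φ is false.
  s5 (successors ∅): φ is false.
For instance, at s3:
  At s3: \neg s is false, \Diamond q \land p is false, so \neg s \land (\Diamond q \land p) is false.
    At s3: \Diamond q is true, p is false, so \Diamond q \land p is false.
      At s3: \Diamond q requires q at some successor in {s0, s1, s4}.
        q holds at s0, so \Diamond q is true at s3.
Satisfying worlds: none.

0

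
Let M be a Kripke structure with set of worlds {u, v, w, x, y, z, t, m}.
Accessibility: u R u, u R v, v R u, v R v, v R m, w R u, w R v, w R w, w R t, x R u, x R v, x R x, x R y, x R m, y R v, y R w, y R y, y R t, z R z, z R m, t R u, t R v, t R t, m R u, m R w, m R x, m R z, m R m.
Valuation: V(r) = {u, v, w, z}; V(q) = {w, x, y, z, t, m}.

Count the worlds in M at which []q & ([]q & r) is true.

Let φ = []q & ([]q & r). Evaluate φ at each world:
  u (successors {u, v}): φ is false.
  v (successors {u, v, m}): φ is false.
  w (successors {u, v, w, t}): φ is false.
  x (successors {u, v, x, y, m}): φ is false.
  y (successors {v, w, y, t}): φ is false.
  z (successors {z, m}): φ is true.
  t (successors {u, v, t}): φ is false.
  m (successors {u, w, x, z, m}): φ is false.
For instance, at u:
  At u: []q is false, []q & r is false, so []q & ([]q & r) is false.
    At u: []q requires q at every successor {u, v}.
      q fails at u, so []q is false at u.
    At u: []q is false, r is true, so []q & r is false.
      At u: []q requires q at every successor {u, v}.
        q fails at u, so []q is false at u.
Satisfying worlds: {z}

1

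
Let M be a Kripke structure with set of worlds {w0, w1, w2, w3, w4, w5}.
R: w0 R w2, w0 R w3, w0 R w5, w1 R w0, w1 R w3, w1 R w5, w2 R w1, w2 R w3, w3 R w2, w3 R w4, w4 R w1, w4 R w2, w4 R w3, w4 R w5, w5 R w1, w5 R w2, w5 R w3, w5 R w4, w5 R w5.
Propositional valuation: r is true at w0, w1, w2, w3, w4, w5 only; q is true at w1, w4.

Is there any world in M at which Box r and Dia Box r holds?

Let φ = Box r and Dia Box r. Evaluate φ at each world:
  w0 (successors {w2, w3, w5}): φ is true.
  w1 (successors {w0, w3, w5}): φ is true.
  w2 (successors {w1, w3}): φ is true.
  w3 (successors {w2, w4}): φ is true.
  w4 (successors {w1, w2, w3, w5}): φ is true.
  w5 (successors {w1, w2, w3, w4, w5}): φ is true.
Detail at w0 (witness):
  At w0: Box r is true, Dia Box r is true, so Box r and Dia Box r is true.
    At w0: Box r requires r at every successor {w2, w3, w5}.
      At w2: r is true.
      At w3: r is true.
      At w5: r is true.
    So Box r is true at w0.
    At w0: Dia Box r requires Box r at some successor in {w2, w3, w5}.
      Box r holds at w2, so Dia Box r is true at w0.

Yes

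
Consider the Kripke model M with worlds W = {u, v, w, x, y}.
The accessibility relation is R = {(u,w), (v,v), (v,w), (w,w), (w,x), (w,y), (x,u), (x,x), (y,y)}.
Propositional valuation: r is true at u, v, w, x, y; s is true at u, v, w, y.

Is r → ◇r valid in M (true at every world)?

Let φ = r → ◇r. Evaluate φ at each world:
  u (successors {w}): φ is true.
  v (successors {v, w}): φ is true.
  w (successors {w, x, y}): φ is true.
  x (successors {u, x}): φ is true.
  y (successors {y}): φ is true.
For instance, at w:
  At w: r is true, ◇r is true, so r → ◇r is true.
    At w: ◇r requires r at some successor in {w, x, y}.
      r holds at w, so ◇r is true at w.

Yes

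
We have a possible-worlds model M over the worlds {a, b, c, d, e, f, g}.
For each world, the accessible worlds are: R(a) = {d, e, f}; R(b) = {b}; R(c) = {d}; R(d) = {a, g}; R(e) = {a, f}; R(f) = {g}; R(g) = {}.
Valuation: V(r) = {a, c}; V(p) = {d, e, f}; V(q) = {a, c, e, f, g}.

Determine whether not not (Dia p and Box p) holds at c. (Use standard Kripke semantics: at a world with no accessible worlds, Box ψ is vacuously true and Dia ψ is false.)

Recall that Box ψ holds at a world iff ψ holds at every accessible world, and Dia ψ holds iff ψ holds at some accessible world.
At c: not (Dia p and Box p) is false, so not not (Dia p and Box p) is true.
  At c: Dia p and Box p is true, so not (Dia p and Box p) is false.
    At c: Dia p is true, Box p is true, so Dia p and Box p is true.
      At c: Dia p requires p at some successor in {d}.
        p holds at d, so Dia p is true at c.
      At c: Box p requires p at every successor {d}.
        At d: p is true.
      So Box p is true at c.

Yes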